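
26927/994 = 27 + 89/994 =27.09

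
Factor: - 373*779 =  - 290567 = -  19^1*41^1*373^1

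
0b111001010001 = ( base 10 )3665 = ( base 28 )4ip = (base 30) 425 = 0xE51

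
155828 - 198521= - 42693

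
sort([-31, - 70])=[- 70, - 31 ] 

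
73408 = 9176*8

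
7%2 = 1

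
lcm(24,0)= 0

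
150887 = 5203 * 29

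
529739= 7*75677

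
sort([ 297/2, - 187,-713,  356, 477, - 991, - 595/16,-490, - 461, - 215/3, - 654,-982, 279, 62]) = [ - 991, - 982,  -  713 , - 654, - 490, - 461, - 187, - 215/3 , - 595/16,62,  297/2,279, 356, 477 ] 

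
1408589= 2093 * 673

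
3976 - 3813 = 163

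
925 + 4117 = 5042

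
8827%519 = 4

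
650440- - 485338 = 1135778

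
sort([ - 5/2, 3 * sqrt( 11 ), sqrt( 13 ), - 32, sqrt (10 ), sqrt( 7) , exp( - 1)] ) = [  -  32,-5/2,  exp(  -  1), sqrt( 7 ), sqrt (10),sqrt( 13),3* sqrt( 11 )]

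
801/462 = 1 + 113/154 = 1.73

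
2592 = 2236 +356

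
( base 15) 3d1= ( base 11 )722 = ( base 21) 1KA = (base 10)871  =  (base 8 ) 1547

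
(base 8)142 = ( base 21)4E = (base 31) 35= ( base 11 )8a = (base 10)98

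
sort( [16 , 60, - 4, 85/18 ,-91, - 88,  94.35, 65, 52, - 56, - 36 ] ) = [ -91,-88 , - 56,-36,  -  4,85/18, 16, 52,  60,65,  94.35]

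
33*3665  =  120945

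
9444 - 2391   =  7053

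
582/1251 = 194/417  =  0.47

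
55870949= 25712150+30158799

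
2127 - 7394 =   -  5267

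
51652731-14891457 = 36761274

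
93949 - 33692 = 60257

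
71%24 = 23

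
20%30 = 20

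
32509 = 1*32509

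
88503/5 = 88503/5 = 17700.60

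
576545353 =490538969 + 86006384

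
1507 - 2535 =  - 1028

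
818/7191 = 818/7191 = 0.11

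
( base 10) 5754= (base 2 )1011001111010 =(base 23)ak4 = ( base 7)22530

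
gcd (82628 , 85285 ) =1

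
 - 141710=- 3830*37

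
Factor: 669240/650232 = 5^1*13^2*821^(-1) =845/821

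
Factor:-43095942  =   - 2^1* 3^3*547^1*1459^1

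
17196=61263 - 44067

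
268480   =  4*67120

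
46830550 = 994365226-947534676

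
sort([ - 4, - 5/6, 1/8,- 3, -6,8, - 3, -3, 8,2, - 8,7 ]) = [-8, - 6, - 4 , - 3, - 3, - 3,-5/6,1/8,2, 7, 8, 8 ] 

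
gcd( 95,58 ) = 1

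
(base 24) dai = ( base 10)7746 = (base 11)5902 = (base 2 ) 1111001000010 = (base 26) bbo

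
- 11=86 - 97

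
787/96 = 8+19/96 = 8.20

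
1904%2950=1904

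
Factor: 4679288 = 2^3*584911^1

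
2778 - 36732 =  - 33954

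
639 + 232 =871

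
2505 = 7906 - 5401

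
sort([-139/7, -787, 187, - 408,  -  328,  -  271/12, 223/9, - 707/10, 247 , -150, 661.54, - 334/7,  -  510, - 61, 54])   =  [ - 787, - 510, - 408, - 328, - 150,  -  707/10,  -  61, - 334/7 , - 271/12, - 139/7,223/9,54, 187,247, 661.54]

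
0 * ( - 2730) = 0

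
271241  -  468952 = -197711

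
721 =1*721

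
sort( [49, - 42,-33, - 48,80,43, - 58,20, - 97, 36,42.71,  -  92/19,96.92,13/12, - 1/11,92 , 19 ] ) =[ - 97, - 58, - 48 , - 42,-33, - 92/19 ,-1/11,13/12,19,20,36, 42.71,43, 49,80,92 , 96.92]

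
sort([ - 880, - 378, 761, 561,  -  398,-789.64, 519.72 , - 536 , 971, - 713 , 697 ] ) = [ - 880, - 789.64, - 713 ,-536 ,-398 , - 378, 519.72 , 561, 697, 761,971 ]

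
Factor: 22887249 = 3^1*7^1*11^1*99079^1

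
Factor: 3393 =3^2*13^1*29^1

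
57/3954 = 19/1318 = 0.01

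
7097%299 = 220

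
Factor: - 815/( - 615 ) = 163/123 = 3^(  -  1)*41^( - 1 )*163^1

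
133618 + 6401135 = 6534753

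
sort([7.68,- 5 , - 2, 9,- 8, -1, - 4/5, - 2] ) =[  -  8, - 5,- 2, - 2 ,  -  1,  -  4/5 , 7.68, 9]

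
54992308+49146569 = 104138877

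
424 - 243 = 181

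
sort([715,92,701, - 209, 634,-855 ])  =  [ - 855, - 209, 92, 634 , 701,715] 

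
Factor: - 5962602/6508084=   -  2981301/3254042 = - 2^( - 1)*3^1 *11^( - 1) * 31^1 *211^( - 1)*701^( - 1 )*32057^1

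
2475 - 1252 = 1223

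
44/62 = 22/31=0.71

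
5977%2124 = 1729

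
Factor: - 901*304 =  - 2^4*17^1*19^1*53^1 = - 273904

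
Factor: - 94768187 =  - 53^1*227^1*7877^1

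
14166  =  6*2361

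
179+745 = 924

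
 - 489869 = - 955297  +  465428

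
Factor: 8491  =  7^1*1213^1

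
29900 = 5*5980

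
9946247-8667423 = 1278824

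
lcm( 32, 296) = 1184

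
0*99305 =0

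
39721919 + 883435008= 923156927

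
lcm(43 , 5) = 215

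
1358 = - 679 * ( - 2 ) 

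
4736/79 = 4736/79= 59.95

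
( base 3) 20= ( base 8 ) 6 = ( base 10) 6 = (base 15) 6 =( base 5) 11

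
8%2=0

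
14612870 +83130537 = 97743407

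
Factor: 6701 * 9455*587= 5^1*31^1 * 61^1*587^1*6701^1 = 37191119585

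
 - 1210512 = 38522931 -39733443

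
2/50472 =1/25236= 0.00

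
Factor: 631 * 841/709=530671/709=29^2*631^1*709^ ( - 1 ) 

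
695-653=42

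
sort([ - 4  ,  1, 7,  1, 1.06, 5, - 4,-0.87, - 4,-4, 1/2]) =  [-4, - 4 , - 4,- 4,-0.87, 1/2,1,1, 1.06,5, 7]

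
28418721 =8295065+20123656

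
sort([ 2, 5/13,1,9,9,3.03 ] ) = [ 5/13, 1,2, 3.03, 9, 9] 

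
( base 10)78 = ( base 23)39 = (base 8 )116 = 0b1001110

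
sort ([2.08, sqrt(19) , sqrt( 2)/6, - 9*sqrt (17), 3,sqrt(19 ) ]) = [- 9*sqrt( 17),  sqrt (2 ) /6 , 2.08,3,  sqrt( 19 ),sqrt (19 ) ] 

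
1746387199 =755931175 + 990456024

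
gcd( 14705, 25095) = 5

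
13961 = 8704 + 5257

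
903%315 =273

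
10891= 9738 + 1153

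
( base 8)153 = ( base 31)3e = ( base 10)107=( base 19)5c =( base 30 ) 3h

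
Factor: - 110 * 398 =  - 43780=-  2^2*5^1*11^1*199^1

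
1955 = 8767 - 6812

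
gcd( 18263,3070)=1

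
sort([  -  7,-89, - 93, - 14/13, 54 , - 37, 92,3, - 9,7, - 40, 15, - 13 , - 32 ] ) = [-93, - 89, - 40, - 37,  -  32, - 13,-9,-7 ,-14/13, 3 , 7, 15, 54, 92] 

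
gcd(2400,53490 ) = 30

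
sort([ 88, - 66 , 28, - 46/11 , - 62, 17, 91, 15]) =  [ - 66, - 62, - 46/11,15, 17,28,  88, 91]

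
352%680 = 352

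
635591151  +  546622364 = 1182213515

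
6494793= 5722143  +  772650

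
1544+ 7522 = 9066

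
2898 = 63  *46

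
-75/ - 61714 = 75/61714=0.00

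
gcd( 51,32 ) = 1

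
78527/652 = 120 + 287/652 = 120.44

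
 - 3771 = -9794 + 6023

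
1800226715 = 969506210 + 830720505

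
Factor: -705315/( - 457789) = 3^1*5^1*13^1*3617^1*457789^( - 1 )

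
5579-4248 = 1331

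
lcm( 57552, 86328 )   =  172656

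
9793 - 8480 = 1313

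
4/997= 4/997 =0.00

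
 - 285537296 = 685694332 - 971231628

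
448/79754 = 224/39877  =  0.01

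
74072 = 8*9259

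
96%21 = 12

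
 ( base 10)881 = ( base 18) 2CH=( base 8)1561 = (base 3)1012122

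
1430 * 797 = 1139710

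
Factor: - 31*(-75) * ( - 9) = -3^3 * 5^2* 31^1  =  -20925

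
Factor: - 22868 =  - 2^2*5717^1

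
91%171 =91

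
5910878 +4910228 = 10821106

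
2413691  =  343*7037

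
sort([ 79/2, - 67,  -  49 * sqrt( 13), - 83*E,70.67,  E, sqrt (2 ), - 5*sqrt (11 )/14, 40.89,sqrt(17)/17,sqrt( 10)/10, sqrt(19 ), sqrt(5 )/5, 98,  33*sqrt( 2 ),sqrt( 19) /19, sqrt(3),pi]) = [ - 83*E , -49*sqrt( 13 ), - 67 , - 5*sqrt (11)/14, sqrt(19) /19, sqrt (17 )/17, sqrt(10)/10,sqrt (5)/5, sqrt ( 2), sqrt (3 ), E , pi,sqrt(19 ),  79/2, 40.89, 33*sqrt (2 ), 70.67,98]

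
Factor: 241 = 241^1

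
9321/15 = 621 + 2/5 =621.40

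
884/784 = 1+25/196= 1.13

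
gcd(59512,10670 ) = 2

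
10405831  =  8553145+1852686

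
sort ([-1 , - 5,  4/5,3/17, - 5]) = [ - 5 , - 5, - 1 , 3/17,  4/5] 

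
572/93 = 572/93   =  6.15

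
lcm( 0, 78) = 0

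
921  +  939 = 1860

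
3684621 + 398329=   4082950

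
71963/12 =71963/12 = 5996.92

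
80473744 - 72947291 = 7526453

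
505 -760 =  - 255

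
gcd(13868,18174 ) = 2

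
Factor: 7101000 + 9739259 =16840259^1 = 16840259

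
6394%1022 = 262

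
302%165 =137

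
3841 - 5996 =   -  2155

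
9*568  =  5112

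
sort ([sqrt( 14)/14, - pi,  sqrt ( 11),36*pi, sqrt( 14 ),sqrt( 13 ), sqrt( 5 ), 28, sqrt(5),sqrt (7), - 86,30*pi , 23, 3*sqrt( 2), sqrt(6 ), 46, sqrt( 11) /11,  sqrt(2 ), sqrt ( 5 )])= [ - 86, - pi, sqrt(14)/14, sqrt( 11 )/11, sqrt( 2) , sqrt ( 5),sqrt ( 5 ),sqrt ( 5 ),  sqrt(6 ), sqrt( 7 ), sqrt ( 11 ), sqrt(13), sqrt( 14 ), 3*sqrt ( 2 ), 23, 28,46, 30 * pi, 36*pi]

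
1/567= 1/567 = 0.00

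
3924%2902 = 1022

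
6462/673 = 6462/673 = 9.60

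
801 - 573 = 228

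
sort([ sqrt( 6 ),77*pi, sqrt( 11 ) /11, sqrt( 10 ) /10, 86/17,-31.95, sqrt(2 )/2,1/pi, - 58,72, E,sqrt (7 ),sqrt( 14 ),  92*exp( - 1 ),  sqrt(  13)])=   [- 58, - 31.95,  sqrt(11 )/11, sqrt (10) /10,1/pi,sqrt ( 2)/2, sqrt(6),sqrt( 7),E, sqrt ( 13),sqrt( 14), 86/17, 92*exp( - 1 ),72, 77 * pi ] 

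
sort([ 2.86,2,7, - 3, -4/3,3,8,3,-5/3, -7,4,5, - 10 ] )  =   [ - 10,-7 , - 3, - 5/3,-4/3, 2,2.86,3,3, 4,5,7,8]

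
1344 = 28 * 48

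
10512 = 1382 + 9130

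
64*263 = 16832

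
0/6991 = 0 = 0.00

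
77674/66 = 38837/33 = 1176.88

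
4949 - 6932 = - 1983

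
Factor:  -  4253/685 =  - 5^( - 1)*137^(-1)*4253^1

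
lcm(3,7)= 21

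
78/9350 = 39/4675 = 0.01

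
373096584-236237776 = 136858808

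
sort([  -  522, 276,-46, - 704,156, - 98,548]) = [-704, - 522, - 98, - 46, 156, 276,548]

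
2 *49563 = 99126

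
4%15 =4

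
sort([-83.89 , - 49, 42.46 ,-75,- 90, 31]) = [  -  90 , - 83.89 ,-75 , - 49, 31, 42.46] 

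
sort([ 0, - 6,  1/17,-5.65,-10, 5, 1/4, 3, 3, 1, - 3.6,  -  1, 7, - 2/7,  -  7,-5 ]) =[ - 10,  -  7,-6,  -  5.65,-5,-3.6, - 1, - 2/7,  0, 1/17, 1/4,1,3, 3,5 , 7] 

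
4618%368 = 202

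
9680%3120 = 320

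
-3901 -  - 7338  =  3437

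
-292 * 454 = - 132568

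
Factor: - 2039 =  - 2039^1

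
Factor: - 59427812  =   - 2^2*383^1 *38791^1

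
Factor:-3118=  - 2^1 *1559^1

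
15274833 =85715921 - 70441088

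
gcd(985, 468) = 1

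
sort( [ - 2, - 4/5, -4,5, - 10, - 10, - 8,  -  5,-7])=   [-10, - 10, - 8,-7, - 5, - 4, - 2,  -  4/5,5]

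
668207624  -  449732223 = 218475401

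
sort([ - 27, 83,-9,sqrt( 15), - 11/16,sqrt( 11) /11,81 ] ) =[ - 27, - 9, - 11/16, sqrt( 11)/11, sqrt( 15), 81,83 ] 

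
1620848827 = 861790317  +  759058510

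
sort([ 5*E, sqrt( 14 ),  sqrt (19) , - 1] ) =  [-1, sqrt( 14), sqrt( 19), 5*E ]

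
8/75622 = 4/37811 = 0.00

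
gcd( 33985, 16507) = 971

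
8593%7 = 4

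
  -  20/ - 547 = 20/547 = 0.04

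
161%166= 161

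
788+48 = 836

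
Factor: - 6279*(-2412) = 2^2 * 3^3*7^1*13^1*23^1*67^1 = 15144948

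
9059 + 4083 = 13142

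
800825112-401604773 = 399220339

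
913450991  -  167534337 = 745916654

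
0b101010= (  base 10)42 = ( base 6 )110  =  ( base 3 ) 1120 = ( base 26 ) 1g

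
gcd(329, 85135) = 1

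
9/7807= 9/7807 = 0.00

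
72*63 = 4536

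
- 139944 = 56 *( - 2499)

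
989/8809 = 43/383=0.11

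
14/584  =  7/292=0.02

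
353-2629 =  - 2276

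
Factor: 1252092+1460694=2712786 = 2^1* 3^1*452131^1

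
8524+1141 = 9665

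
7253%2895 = 1463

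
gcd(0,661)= 661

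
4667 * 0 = 0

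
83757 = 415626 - 331869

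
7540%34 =26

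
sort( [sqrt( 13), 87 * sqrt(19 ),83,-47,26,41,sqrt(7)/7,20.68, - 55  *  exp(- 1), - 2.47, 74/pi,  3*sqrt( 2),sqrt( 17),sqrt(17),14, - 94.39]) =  [ - 94.39, - 47,-55*exp( - 1 ), - 2.47,sqrt( 7)/7, sqrt( 13 ),  sqrt( 17),sqrt(17), 3 * sqrt( 2),14,  20.68, 74/pi, 26, 41,83, 87*sqrt( 19)] 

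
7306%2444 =2418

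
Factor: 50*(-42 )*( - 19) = 2^2*3^1 * 5^2 * 7^1*19^1 = 39900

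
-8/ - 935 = 8/935 = 0.01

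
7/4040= 7/4040 = 0.00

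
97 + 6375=6472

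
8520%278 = 180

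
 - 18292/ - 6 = 9146/3=3048.67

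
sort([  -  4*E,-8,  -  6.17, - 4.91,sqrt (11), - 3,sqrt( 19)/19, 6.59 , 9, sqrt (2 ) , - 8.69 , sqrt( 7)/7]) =[ - 4*E, - 8.69, - 8, - 6.17,-4.91 , - 3, sqrt(19 )/19,  sqrt(7) /7,  sqrt( 2) , sqrt( 11 ), 6.59,9 ]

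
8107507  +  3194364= 11301871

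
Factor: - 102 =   -  2^1*3^1*17^1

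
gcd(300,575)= 25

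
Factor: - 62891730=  - 2^1 * 3^2 * 5^1*11^1*63527^1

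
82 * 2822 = 231404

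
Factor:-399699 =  - 3^2*89^1  *  499^1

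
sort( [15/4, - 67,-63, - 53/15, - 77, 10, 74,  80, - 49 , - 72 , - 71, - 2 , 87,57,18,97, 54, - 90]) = [ - 90,-77, -72 ,-71, - 67, - 63,- 49, - 53/15, - 2,  15/4, 10,18,  54,57,74,  80,  87,  97]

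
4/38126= 2/19063  =  0.00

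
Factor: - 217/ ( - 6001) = 7^1 * 17^( - 1)*31^1*353^( -1 )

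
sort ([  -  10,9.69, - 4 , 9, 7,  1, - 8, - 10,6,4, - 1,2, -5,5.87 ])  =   [ - 10, - 10, - 8 , - 5, - 4, - 1,1,2,4,5.87,6,7,9,9.69]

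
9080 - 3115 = 5965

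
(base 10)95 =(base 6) 235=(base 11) 87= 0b1011111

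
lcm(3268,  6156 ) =264708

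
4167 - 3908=259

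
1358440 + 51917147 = 53275587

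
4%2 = 0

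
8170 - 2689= 5481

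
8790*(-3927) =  - 34518330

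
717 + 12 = 729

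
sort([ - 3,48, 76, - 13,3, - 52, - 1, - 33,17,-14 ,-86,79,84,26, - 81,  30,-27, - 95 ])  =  [ - 95, - 86, - 81, - 52,-33,-27, - 14,  -  13, - 3, - 1,3,  17,  26,30,48, 76  ,  79,84 ] 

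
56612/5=11322 + 2/5 = 11322.40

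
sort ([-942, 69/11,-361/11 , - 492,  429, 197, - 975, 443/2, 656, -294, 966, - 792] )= [ - 975 ,-942 , - 792, - 492, - 294, - 361/11,69/11, 197,443/2,429,656, 966] 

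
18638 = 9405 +9233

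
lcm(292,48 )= 3504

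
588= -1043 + 1631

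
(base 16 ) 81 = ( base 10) 129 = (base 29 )4D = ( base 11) 108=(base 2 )10000001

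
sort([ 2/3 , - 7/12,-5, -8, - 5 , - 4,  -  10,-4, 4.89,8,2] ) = [ - 10, - 8, - 5, - 5,  -  4,-4,-7/12,2/3, 2,  4.89,8 ]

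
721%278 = 165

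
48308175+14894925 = 63203100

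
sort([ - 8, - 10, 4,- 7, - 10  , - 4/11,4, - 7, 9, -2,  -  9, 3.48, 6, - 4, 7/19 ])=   [ - 10, - 10, - 9, - 8, -7, - 7,  -  4, - 2, - 4/11, 7/19,3.48,  4, 4,6,9] 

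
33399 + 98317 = 131716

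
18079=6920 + 11159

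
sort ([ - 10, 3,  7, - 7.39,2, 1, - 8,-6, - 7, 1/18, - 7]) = [  -  10, - 8, - 7.39, - 7  , - 7, - 6,1/18,1,2,  3, 7 ] 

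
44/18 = 22/9=2.44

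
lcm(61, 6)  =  366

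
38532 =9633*4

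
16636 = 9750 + 6886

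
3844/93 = 41 + 1/3 = 41.33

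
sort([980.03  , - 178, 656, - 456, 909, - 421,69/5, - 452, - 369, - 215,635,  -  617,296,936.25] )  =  [-617, - 456,- 452, - 421, - 369, -215, - 178,69/5,296,635,656, 909,936.25,980.03 ] 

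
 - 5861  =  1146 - 7007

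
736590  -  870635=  -134045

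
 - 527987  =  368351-896338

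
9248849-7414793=1834056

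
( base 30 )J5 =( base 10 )575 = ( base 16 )23F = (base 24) nn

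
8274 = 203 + 8071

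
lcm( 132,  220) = 660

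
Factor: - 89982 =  - 2^1*3^2*4999^1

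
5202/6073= 5202/6073 = 0.86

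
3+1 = 4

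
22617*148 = 3347316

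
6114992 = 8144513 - 2029521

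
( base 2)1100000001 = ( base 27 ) 11d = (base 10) 769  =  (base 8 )1401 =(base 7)2146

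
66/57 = 22/19 = 1.16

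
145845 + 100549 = 246394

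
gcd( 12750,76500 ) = 12750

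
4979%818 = 71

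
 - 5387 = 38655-44042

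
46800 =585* 80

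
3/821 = 3/821 = 0.00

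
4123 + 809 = 4932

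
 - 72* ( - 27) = 1944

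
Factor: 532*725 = 385700   =  2^2*5^2*7^1*19^1*29^1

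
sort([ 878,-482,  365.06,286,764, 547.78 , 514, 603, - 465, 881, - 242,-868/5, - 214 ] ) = [ - 482, - 465, - 242, - 214 , - 868/5,286, 365.06, 514, 547.78, 603,  764,878, 881 ] 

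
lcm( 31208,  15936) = 748992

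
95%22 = 7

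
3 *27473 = 82419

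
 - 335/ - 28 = 11+27/28 = 11.96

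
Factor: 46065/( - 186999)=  - 185/751= - 5^1*37^1*751^( - 1) 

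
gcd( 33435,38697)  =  3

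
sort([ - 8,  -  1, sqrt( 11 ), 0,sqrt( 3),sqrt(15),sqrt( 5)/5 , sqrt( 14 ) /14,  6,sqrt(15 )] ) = [  -  8,-1 , 0,sqrt(14 ) /14,  sqrt( 5 ) /5,sqrt (3),sqrt(11),sqrt ( 15),sqrt( 15 ), 6 ]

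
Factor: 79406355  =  3^1*5^1*7^1*756251^1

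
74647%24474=1225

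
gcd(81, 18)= 9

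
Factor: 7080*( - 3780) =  - 26762400 = - 2^5*3^4 * 5^2*7^1*59^1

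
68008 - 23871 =44137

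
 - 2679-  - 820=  - 1859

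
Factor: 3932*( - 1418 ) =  - 2^3*709^1*983^1 = - 5575576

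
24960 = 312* 80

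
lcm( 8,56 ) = 56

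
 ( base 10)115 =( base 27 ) 47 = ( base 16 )73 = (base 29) 3s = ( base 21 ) 5A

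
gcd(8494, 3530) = 2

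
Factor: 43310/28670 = 71/47 = 47^( - 1 )*71^1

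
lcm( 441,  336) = 7056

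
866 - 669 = 197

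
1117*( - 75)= - 83775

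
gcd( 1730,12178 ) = 2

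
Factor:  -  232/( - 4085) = 2^3*5^(- 1 )*19^( - 1 )*29^1*43^( - 1 ) 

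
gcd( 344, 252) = 4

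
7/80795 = 7/80795 = 0.00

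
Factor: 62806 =2^1*31^1*1013^1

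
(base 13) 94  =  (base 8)171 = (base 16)79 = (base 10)121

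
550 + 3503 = 4053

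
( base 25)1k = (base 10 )45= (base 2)101101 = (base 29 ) 1G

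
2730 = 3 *910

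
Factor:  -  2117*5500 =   -  11643500 = - 2^2*5^3*11^1*29^1*73^1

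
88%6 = 4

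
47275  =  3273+44002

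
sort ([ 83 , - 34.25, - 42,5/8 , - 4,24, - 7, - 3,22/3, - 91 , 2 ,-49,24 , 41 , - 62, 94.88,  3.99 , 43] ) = [-91,-62, - 49, - 42,-34.25 , - 7, - 4,-3,5/8, 2  ,  3.99,22/3, 24, 24,41, 43,83,94.88 ] 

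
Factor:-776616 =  - 2^3*3^1*32359^1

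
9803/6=1633 + 5/6 = 1633.83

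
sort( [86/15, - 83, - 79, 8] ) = [  -  83  , - 79,86/15, 8]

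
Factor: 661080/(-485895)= - 44072/32393= -2^3*7^1 * 29^(-1 )*787^1*1117^ (-1 )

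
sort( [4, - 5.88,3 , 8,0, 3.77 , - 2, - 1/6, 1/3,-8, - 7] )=[ - 8,  -  7 , - 5.88, - 2,-1/6,  0,1/3, 3, 3.77, 4,8 ]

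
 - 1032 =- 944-88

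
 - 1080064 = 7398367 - 8478431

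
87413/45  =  87413/45 = 1942.51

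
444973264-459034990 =  -  14061726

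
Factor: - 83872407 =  - 3^1*17^1*  373^1*4409^1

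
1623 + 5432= 7055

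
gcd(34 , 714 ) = 34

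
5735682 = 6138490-402808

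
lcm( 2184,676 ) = 28392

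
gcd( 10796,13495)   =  2699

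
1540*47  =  72380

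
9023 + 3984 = 13007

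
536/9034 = 268/4517 =0.06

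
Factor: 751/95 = 5^(-1)*19^( - 1) * 751^1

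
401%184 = 33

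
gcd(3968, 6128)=16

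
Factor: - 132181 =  - 7^1*23^1*821^1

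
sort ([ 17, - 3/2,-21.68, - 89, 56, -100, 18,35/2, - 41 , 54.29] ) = [  -  100, - 89 ,-41,-21.68, -3/2,17, 35/2,18, 54.29 , 56]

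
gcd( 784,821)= 1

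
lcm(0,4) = 0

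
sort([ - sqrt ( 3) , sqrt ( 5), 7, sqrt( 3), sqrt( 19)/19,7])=[ - sqrt ( 3) , sqrt(19)/19, sqrt ( 3),sqrt( 5) , 7, 7]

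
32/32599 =32/32599 =0.00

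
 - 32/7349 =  - 32/7349 = - 0.00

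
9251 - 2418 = 6833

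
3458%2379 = 1079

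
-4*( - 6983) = 27932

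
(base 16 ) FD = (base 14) 141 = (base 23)B0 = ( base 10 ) 253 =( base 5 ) 2003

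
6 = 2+4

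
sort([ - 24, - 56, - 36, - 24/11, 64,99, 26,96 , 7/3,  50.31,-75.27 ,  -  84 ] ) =[ -84, - 75.27 , - 56,-36  ,-24 , - 24/11, 7/3, 26, 50.31 , 64,96 , 99]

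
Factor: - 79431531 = - 3^1*17^1*1557481^1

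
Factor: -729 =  - 3^6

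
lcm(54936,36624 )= 109872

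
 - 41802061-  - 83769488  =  41967427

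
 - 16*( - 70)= 1120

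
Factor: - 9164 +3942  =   - 2^1*7^1*373^1 = - 5222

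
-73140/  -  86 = 36570/43 = 850.47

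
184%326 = 184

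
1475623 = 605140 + 870483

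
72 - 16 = 56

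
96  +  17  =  113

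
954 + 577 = 1531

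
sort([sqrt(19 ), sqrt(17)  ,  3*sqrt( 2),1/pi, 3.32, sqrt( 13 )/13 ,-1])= [-1, sqrt(13 ) /13, 1/pi,3.32, sqrt(17 ),3*sqrt(2 ), sqrt(19) ]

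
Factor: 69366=2^1*3^1*11^1 * 1051^1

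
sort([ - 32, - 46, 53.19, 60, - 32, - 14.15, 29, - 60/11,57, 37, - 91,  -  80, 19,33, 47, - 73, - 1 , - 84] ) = [ - 91, - 84, - 80, - 73, - 46, - 32,-32, - 14.15, - 60/11, - 1, 19, 29, 33, 37,47, 53.19,57, 60]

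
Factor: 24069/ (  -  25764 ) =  - 2^( - 2 )*19^( - 1 )*71^1 = -71/76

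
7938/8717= 7938/8717 = 0.91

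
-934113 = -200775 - 733338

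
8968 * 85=762280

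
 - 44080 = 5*( - 8816 ) 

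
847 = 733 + 114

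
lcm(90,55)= 990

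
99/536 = 99/536 =0.18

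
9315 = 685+8630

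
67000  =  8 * 8375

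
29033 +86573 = 115606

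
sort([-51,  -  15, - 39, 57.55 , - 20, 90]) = [-51,- 39 ,-20, -15, 57.55,90 ] 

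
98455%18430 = 6305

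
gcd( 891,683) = 1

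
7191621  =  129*55749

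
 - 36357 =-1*36357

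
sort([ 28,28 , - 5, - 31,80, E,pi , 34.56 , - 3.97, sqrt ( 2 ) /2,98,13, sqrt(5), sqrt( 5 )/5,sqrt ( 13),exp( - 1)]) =[ - 31, - 5, - 3.97,exp( - 1),sqrt(5)/5, sqrt(2 )/2,sqrt( 5 ),E,pi, sqrt(13 ),13,28, 28,34.56,80,98 ] 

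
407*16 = 6512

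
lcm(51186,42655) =255930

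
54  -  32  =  22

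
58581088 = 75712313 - 17131225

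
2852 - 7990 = -5138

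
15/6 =2+1/2 = 2.50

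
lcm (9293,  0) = 0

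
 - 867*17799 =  - 15431733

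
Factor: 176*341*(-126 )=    - 2^5*3^2*7^1*11^2*31^1 = - 7562016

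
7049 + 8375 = 15424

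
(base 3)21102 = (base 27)7b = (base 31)6E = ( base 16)C8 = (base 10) 200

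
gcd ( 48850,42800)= 50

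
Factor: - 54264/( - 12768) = 2^( - 2)*17^1= 17/4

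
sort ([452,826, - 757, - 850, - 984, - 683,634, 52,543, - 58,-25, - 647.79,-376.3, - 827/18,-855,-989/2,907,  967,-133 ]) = [ - 984, -855,  -  850, - 757, - 683, - 647.79,  -  989/2,-376.3,-133, - 58, - 827/18,- 25,52,452, 543,  634,826, 907, 967]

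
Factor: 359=359^1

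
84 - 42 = 42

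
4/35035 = 4/35035  =  0.00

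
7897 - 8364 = - 467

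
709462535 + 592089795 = 1301552330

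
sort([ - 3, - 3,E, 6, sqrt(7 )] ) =[ - 3,-3,sqrt( 7 ) , E,6]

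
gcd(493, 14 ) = 1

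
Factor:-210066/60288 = - 2^(-6 )*223^1 = - 223/64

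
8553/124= 68 + 121/124 = 68.98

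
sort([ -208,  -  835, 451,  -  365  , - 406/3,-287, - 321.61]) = [ - 835,  -  365, - 321.61, - 287,-208 , - 406/3, 451]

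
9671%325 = 246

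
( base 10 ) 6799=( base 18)12HD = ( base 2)1101010001111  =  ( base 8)15217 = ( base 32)6KF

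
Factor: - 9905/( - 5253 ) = 3^( - 1 ) * 5^1 * 7^1*17^( - 1 )*103^( - 1)*283^1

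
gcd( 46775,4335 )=5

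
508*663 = 336804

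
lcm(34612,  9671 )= 657628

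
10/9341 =10/9341 = 0.00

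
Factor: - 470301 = -3^1*13^1*31^1*389^1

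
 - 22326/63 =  - 355  +  13/21  =  - 354.38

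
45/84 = 15/28= 0.54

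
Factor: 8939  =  7^1*1277^1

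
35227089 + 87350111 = 122577200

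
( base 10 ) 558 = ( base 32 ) he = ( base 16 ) 22e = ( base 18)1d0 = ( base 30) II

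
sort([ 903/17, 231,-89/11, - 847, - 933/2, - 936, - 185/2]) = [-936,- 847, - 933/2, - 185/2, - 89/11, 903/17,231 ] 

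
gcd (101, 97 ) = 1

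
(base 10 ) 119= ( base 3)11102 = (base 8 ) 167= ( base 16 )77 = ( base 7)230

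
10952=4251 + 6701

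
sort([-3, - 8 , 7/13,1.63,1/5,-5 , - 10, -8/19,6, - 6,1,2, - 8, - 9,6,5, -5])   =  [  -  10, -9,-8,-8,-6,- 5, - 5,-3, - 8/19, 1/5 , 7/13, 1,  1.63, 2,5,6,6] 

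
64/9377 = 64/9377 = 0.01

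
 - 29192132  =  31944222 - 61136354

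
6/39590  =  3/19795= 0.00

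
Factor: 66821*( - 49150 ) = -3284252150 = - 2^1*5^2*983^1*66821^1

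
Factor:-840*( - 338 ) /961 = 2^4 *3^1*5^1*7^1 * 13^2*31^( - 2) = 283920/961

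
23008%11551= 11457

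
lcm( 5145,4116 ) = 20580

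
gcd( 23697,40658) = 1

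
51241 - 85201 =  - 33960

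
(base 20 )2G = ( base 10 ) 56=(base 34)1M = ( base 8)70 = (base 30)1q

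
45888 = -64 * (  -  717)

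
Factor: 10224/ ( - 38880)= - 2^( - 1) * 3^(  -  3)*5^( - 1)*71^1 = - 71/270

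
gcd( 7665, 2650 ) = 5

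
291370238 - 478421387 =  - 187051149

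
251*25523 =6406273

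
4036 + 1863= 5899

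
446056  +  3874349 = 4320405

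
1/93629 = 1/93629 = 0.00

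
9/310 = 9/310 =0.03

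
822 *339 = 278658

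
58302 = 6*9717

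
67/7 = 9 + 4/7 = 9.57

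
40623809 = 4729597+35894212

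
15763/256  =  61 + 147/256 = 61.57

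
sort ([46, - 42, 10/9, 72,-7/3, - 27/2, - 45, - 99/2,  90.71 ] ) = [ - 99/2, - 45,-42,-27/2, - 7/3, 10/9, 46, 72,90.71 ] 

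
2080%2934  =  2080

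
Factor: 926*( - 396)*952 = -349094592 = - 2^6*3^2 * 7^1*11^1*17^1 * 463^1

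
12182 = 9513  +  2669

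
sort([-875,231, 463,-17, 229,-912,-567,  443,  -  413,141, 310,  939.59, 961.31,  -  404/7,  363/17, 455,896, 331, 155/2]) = [ - 912, - 875, - 567, - 413, -404/7,  -  17, 363/17,155/2, 141, 229, 231, 310, 331, 443, 455,463, 896,  939.59, 961.31] 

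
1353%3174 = 1353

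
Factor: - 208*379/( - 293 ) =2^4 *13^1*293^ ( -1)*379^1 =78832/293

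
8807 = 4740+4067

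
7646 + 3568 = 11214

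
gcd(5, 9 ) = 1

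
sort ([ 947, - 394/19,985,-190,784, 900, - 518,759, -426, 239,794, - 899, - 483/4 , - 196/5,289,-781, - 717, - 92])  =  [- 899, - 781, - 717, - 518, - 426, -190, - 483/4,  -  92,  -  196/5, - 394/19,239,289,759, 784, 794,900, 947 , 985 ] 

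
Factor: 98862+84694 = 2^2 *109^1 * 421^1 = 183556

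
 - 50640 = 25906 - 76546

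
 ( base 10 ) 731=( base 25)146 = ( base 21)1dh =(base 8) 1333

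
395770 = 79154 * 5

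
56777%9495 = 9302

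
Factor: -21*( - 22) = 2^1*3^1*7^1*11^1  =  462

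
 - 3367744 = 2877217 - 6244961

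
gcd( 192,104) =8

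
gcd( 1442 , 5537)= 7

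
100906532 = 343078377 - 242171845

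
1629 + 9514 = 11143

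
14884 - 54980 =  - 40096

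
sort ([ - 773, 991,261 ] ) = [ - 773,261, 991]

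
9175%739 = 307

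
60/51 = 1 + 3/17 = 1.18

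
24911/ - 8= - 3114 + 1/8 = - 3113.88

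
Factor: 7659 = 3^2*23^1*37^1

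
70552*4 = 282208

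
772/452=1 + 80/113 = 1.71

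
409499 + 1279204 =1688703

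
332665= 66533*5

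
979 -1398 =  - 419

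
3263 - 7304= - 4041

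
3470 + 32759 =36229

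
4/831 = 4/831= 0.00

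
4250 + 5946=10196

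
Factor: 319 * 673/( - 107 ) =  - 214687/107 = -11^1*29^1* 107^ ( - 1)*673^1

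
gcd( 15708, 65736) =132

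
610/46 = 13+6/23 = 13.26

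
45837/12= 3819 + 3/4 = 3819.75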